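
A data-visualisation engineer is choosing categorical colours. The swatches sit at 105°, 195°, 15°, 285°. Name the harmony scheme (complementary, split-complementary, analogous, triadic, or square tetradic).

Sort the hues: 15°, 105°, 195°, 285°.
Successive gaps around the wheel: 90°, 90°, 90°, 90°.
Four hues every 90° form a square tetradic scheme.

square tetradic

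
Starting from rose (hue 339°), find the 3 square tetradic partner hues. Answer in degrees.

69°, 159° and 249°

A square tetradic scheme places four hues every 90°.
339 + 90 = 429 → 429 − 360 = 69°
339 + 180 = 519 → 519 − 360 = 159°
339 + 270 = 609 → 609 − 360 = 249°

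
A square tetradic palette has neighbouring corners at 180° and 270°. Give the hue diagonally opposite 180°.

0°

A square tetradic scheme places four hues 90° apart; opposite corners are 180° apart.
180 + 180 = 360 → 360 − 360 = 0°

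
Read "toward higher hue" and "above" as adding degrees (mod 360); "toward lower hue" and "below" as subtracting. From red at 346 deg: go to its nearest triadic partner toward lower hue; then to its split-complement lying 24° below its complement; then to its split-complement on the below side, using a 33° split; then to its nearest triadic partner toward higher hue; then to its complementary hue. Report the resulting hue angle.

109°

triadic ↓ −120°: 346 − 120 = 226°
split-comp 24° ↓ +156°: 226 + 156 = 382 → 382 − 360 = 22°
split-comp 33° ↓ +147°: 22 + 147 = 169°
triadic ↑ +120°: 169 + 120 = 289°
complement +180°: 289 + 180 = 469 → 469 − 360 = 109°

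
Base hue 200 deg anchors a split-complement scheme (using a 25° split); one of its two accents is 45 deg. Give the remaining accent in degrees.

Split-complementary hues sit 25° either side of the complement.
Complement of the base 200°: 200 + 180 = 380 → 380 − 360 = 20°
The given accent 45° is 25° one side of 20°; the other accent sits 25° the other side: 20 − 25 = -5 → -5 + 360 = 355°

355°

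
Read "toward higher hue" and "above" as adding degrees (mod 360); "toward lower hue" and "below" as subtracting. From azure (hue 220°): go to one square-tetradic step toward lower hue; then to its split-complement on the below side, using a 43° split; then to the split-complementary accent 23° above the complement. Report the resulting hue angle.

220 − 90 = 130°   (square ↓)
130 + 137 = 267°   (split-comp 43° ↓)
267 + 203 = 470 → 470 − 360 = 110°   (split-comp 23° ↑)

110°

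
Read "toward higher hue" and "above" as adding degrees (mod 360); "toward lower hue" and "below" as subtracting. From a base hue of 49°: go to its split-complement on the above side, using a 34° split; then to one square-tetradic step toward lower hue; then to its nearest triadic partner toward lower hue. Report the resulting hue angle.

49 + 214 = 263°   (split-comp 34° ↑)
263 − 90 = 173°   (square ↓)
173 − 120 = 53°   (triadic ↓)

53°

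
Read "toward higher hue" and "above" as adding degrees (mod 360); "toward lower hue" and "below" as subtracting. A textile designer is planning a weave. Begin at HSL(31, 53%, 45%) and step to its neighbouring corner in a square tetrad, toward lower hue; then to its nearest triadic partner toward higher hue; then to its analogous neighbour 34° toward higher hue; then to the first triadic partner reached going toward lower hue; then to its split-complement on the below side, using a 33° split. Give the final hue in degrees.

122°

square ↓ −90°: 31 − 90 = -59 → -59 + 360 = 301°
triadic ↑ +120°: 301 + 120 = 421 → 421 − 360 = 61°
analog 34° ↑ +34°: 61 + 34 = 95°
triadic ↓ −120°: 95 − 120 = -25 → -25 + 360 = 335°
split-comp 33° ↓ +147°: 335 + 147 = 482 → 482 − 360 = 122°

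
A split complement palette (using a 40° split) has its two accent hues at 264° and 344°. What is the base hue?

124°

The accents sit 40° either side of the complement, so the complement is their short-arc midpoint on the wheel.
Short-arc midpoint of 264° and 344°: 304°.
Base is 180° from the complement: 304 − 180 = 124°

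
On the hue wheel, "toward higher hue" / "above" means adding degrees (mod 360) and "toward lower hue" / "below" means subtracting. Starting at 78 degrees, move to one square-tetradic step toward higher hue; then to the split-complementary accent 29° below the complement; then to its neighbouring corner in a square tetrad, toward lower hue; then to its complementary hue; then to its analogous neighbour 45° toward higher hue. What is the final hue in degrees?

94°

square ↑ +90°: 78 + 90 = 168°
split-comp 29° ↓ +151°: 168 + 151 = 319°
square ↓ −90°: 319 − 90 = 229°
complement +180°: 229 + 180 = 409 → 409 − 360 = 49°
analog 45° ↑ +45°: 49 + 45 = 94°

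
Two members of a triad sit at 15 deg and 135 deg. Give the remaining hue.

A triad spaces three hues 120° apart.
The full set is {15°, 135°, 255°}.

255°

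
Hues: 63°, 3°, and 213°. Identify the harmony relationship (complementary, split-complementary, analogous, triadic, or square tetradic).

split-complementary

Sort the hues: 3°, 63°, 213°.
Successive gaps around the wheel: 60°, 150°, 150°.
Two 150° gaps and one 60° gap — a base hue opposite a pair of accents 30° either side of its complement — is the split-complementary pattern.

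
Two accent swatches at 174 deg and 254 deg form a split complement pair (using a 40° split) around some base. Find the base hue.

34°

The accents sit 40° either side of the complement, so the complement is their short-arc midpoint on the wheel.
Short-arc midpoint of 174° and 254°: 214°.
Base is 180° from the complement: 214 − 180 = 34°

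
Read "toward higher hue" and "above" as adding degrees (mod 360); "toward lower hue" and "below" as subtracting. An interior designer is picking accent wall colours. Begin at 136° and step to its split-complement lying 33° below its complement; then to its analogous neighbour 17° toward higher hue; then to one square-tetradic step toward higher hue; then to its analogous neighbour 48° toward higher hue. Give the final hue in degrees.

78°

split-comp 33° ↓ +147°: 136 + 147 = 283°
analog 17° ↑ +17°: 283 + 17 = 300°
square ↑ +90°: 300 + 90 = 390 → 390 − 360 = 30°
analog 48° ↑ +48°: 30 + 48 = 78°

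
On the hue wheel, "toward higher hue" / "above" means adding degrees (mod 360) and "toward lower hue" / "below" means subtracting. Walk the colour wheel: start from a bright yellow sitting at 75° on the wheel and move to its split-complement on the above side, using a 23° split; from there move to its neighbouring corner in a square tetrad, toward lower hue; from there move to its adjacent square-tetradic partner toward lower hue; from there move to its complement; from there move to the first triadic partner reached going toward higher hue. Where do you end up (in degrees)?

38°

split-comp 23° ↑ +203°: 75 + 203 = 278°
square ↓ −90°: 278 − 90 = 188°
square ↓ −90°: 188 − 90 = 98°
complement +180°: 98 + 180 = 278°
triadic ↑ +120°: 278 + 120 = 398 → 398 − 360 = 38°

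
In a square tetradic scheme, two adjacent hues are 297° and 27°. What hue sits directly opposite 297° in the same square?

A square tetradic scheme places four hues 90° apart; opposite corners are 180° apart.
297 + 180 = 477 → 477 − 360 = 117°

117°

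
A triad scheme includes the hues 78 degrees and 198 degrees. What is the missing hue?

A triad places three hues 120° apart.
The full set through 78° is {78°, 198°, 318°}.
Given {78°, 198°}, the missing hue is 318°.

318°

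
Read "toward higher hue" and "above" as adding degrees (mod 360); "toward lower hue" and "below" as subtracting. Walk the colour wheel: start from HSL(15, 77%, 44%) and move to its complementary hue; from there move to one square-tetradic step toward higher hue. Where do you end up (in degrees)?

285°

complement +180°: 15 + 180 = 195°
square ↑ +90°: 195 + 90 = 285°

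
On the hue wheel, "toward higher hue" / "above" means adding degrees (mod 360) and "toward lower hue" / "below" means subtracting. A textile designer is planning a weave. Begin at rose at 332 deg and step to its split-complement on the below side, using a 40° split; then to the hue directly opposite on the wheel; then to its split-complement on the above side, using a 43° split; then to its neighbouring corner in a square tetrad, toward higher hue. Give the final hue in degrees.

split-comp 40° ↓ +140°: 332 + 140 = 472 → 472 − 360 = 112°
complement +180°: 112 + 180 = 292°
split-comp 43° ↑ +223°: 292 + 223 = 515 → 515 − 360 = 155°
square ↑ +90°: 155 + 90 = 245°

245°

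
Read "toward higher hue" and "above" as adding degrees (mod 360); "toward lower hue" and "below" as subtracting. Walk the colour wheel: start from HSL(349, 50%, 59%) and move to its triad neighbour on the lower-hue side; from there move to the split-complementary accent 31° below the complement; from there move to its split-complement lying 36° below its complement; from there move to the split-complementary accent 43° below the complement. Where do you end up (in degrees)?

299°

349 − 120 = 229°   (triadic ↓)
229 + 149 = 378 → 378 − 360 = 18°   (split-comp 31° ↓)
18 + 144 = 162°   (split-comp 36° ↓)
162 + 137 = 299°   (split-comp 43° ↓)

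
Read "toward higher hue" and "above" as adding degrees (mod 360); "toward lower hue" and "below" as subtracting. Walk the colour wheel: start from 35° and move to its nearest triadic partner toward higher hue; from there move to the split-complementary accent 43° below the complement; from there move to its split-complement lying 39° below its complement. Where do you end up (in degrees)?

triadic ↑ +120°: 35 + 120 = 155°
split-comp 43° ↓ +137°: 155 + 137 = 292°
split-comp 39° ↓ +141°: 292 + 141 = 433 → 433 − 360 = 73°

73°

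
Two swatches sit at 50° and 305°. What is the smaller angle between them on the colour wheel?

105°

|50 − 305| = 255.
The shorter arc is 360 − 255 = 105°.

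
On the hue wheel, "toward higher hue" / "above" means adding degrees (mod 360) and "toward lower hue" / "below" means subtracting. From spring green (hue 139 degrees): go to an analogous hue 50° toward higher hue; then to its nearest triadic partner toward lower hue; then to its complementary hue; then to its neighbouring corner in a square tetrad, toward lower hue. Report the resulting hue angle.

139 + 50 = 189°   (analog 50° ↑)
189 − 120 = 69°   (triadic ↓)
69 + 180 = 249°   (complement)
249 − 90 = 159°   (square ↓)

159°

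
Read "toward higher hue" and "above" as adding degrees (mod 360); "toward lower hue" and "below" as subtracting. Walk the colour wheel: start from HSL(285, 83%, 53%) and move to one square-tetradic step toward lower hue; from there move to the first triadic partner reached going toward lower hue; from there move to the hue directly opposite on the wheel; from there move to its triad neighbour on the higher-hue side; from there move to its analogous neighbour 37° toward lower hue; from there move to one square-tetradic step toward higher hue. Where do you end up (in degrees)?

68°

square ↓ −90°: 285 − 90 = 195°
triadic ↓ −120°: 195 − 120 = 75°
complement +180°: 75 + 180 = 255°
triadic ↑ +120°: 255 + 120 = 375 → 375 − 360 = 15°
analog 37° ↓ −37°: 15 − 37 = -22 → -22 + 360 = 338°
square ↑ +90°: 338 + 90 = 428 → 428 − 360 = 68°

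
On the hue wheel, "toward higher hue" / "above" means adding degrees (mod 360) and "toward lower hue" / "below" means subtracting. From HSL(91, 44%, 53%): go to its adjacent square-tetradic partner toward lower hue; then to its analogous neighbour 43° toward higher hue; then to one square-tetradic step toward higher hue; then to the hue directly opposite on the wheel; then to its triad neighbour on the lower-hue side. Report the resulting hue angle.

194°

−90° (square ↓): 91 − 90 = 1°
+43° (analog 43° ↑): 1 + 43 = 44°
+90° (square ↑): 44 + 90 = 134°
+180° (complement): 134 + 180 = 314°
−120° (triadic ↓): 314 − 120 = 194°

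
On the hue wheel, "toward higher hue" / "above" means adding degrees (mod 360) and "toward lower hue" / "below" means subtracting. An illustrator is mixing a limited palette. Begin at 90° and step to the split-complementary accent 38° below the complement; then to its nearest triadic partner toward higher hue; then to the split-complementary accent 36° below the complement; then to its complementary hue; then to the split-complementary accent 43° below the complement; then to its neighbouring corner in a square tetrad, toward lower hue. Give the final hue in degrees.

+142° (split-comp 38° ↓): 90 + 142 = 232°
+120° (triadic ↑): 232 + 120 = 352°
+144° (split-comp 36° ↓): 352 + 144 = 496 → 496 − 360 = 136°
+180° (complement): 136 + 180 = 316°
+137° (split-comp 43° ↓): 316 + 137 = 453 → 453 − 360 = 93°
−90° (square ↓): 93 − 90 = 3°

3°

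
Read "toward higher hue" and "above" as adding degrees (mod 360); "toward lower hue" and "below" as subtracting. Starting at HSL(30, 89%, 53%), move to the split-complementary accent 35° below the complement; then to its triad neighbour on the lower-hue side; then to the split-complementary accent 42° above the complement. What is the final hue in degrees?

277°

split-comp 35° ↓ +145°: 30 + 145 = 175°
triadic ↓ −120°: 175 − 120 = 55°
split-comp 42° ↑ +222°: 55 + 222 = 277°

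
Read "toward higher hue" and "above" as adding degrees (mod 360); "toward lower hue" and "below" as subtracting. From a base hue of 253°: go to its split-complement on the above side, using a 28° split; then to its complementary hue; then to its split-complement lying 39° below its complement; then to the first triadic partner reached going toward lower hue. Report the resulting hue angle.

302°

+208° (split-comp 28° ↑): 253 + 208 = 461 → 461 − 360 = 101°
+180° (complement): 101 + 180 = 281°
+141° (split-comp 39° ↓): 281 + 141 = 422 → 422 − 360 = 62°
−120° (triadic ↓): 62 − 120 = -58 → -58 + 360 = 302°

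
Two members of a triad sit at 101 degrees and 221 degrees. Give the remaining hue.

341°

A triad spaces three hues 120° apart.
The full set is {101°, 221°, 341°}.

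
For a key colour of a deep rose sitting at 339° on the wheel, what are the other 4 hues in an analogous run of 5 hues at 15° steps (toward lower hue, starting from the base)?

Analogous hues sit every 15° along the wheel.
339 − 15 = 324°
339 − 30 = 309°
339 − 45 = 294°
339 − 60 = 279°

324°, 309°, 294°, 279°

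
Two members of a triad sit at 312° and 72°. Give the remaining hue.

A triad spaces three hues 120° apart.
The full set is {72°, 192°, 312°}.

192°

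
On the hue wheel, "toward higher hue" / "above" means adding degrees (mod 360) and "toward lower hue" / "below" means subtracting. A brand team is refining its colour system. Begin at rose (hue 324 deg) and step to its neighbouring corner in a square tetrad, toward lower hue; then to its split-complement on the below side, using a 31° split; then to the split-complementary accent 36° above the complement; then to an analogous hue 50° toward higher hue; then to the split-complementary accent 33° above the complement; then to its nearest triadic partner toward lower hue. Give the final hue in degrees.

−90° (square ↓): 324 − 90 = 234°
+149° (split-comp 31° ↓): 234 + 149 = 383 → 383 − 360 = 23°
+216° (split-comp 36° ↑): 23 + 216 = 239°
+50° (analog 50° ↑): 239 + 50 = 289°
+213° (split-comp 33° ↑): 289 + 213 = 502 → 502 − 360 = 142°
−120° (triadic ↓): 142 − 120 = 22°

22°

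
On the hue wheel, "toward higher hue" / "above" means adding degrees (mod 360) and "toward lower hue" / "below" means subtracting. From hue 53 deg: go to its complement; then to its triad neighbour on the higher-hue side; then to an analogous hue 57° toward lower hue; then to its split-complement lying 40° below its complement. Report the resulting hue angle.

76°

complement +180°: 53 + 180 = 233°
triadic ↑ +120°: 233 + 120 = 353°
analog 57° ↓ −57°: 353 − 57 = 296°
split-comp 40° ↓ +140°: 296 + 140 = 436 → 436 − 360 = 76°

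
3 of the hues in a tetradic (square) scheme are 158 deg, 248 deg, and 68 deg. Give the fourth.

A square tetradic scheme places four hues every 90°.
The full set through 68° is {68°, 158°, 248°, 338°}.
Given {68°, 158°, 248°}, the missing hue is 338°.

338°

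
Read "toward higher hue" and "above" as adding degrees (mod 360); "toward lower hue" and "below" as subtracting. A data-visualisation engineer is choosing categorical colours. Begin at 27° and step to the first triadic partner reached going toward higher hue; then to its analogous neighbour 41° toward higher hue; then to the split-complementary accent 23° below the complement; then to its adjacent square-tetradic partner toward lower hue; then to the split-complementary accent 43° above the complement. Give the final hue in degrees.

118°

27 + 120 = 147°   (triadic ↑)
147 + 41 = 188°   (analog 41° ↑)
188 + 157 = 345°   (split-comp 23° ↓)
345 − 90 = 255°   (square ↓)
255 + 223 = 478 → 478 − 360 = 118°   (split-comp 43° ↑)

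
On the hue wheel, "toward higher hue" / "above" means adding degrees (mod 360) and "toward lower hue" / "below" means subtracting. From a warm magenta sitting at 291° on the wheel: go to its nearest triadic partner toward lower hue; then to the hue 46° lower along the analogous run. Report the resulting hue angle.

125°

−120° (triadic ↓): 291 − 120 = 171°
−46° (analog 46° ↓): 171 − 46 = 125°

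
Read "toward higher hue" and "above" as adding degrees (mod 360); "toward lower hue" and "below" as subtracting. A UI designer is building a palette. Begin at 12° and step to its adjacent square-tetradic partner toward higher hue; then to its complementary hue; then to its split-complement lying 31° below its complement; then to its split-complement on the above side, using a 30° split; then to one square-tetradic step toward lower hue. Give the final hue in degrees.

12 + 90 = 102°   (square ↑)
102 + 180 = 282°   (complement)
282 + 149 = 431 → 431 − 360 = 71°   (split-comp 31° ↓)
71 + 210 = 281°   (split-comp 30° ↑)
281 − 90 = 191°   (square ↓)

191°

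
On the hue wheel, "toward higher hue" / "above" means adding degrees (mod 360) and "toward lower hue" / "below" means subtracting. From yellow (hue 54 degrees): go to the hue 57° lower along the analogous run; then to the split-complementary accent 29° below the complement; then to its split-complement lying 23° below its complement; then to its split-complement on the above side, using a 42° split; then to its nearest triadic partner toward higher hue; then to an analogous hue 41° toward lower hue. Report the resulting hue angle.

−57° (analog 57° ↓): 54 − 57 = -3 → -3 + 360 = 357°
+151° (split-comp 29° ↓): 357 + 151 = 508 → 508 − 360 = 148°
+157° (split-comp 23° ↓): 148 + 157 = 305°
+222° (split-comp 42° ↑): 305 + 222 = 527 → 527 − 360 = 167°
+120° (triadic ↑): 167 + 120 = 287°
−41° (analog 41° ↓): 287 − 41 = 246°

246°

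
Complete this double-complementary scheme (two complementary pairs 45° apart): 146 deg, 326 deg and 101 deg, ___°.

A rectangular tetradic uses two complementary pairs 45° apart: offsets 0°, 45°, 180°, 225°.
Among {101°, 146°, 326°}, 326° and 146° are a 180° pair.
The remaining hue 101° needs its own complement: 101 + 180 = 281°

281°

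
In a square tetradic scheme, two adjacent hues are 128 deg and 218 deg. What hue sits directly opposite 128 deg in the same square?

A square tetradic scheme places four hues 90° apart; opposite corners are 180° apart.
128 + 180 = 308°

308°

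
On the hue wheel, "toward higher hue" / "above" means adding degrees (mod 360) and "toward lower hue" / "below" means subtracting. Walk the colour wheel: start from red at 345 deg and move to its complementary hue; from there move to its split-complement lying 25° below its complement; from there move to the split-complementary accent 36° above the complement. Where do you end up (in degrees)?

+180° (complement): 345 + 180 = 525 → 525 − 360 = 165°
+155° (split-comp 25° ↓): 165 + 155 = 320°
+216° (split-comp 36° ↑): 320 + 216 = 536 → 536 − 360 = 176°

176°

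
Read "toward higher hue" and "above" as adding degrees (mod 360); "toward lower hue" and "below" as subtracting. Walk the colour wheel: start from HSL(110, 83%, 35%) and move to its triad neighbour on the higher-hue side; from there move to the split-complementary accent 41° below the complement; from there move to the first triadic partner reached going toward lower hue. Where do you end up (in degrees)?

triadic ↑ +120°: 110 + 120 = 230°
split-comp 41° ↓ +139°: 230 + 139 = 369 → 369 − 360 = 9°
triadic ↓ −120°: 9 − 120 = -111 → -111 + 360 = 249°

249°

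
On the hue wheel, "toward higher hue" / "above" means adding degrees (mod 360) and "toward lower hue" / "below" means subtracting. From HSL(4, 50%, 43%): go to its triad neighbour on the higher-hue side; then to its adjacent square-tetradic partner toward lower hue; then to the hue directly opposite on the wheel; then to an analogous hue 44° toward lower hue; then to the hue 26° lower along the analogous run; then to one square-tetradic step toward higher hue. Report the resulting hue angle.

4 + 120 = 124°   (triadic ↑)
124 − 90 = 34°   (square ↓)
34 + 180 = 214°   (complement)
214 − 44 = 170°   (analog 44° ↓)
170 − 26 = 144°   (analog 26° ↓)
144 + 90 = 234°   (square ↑)

234°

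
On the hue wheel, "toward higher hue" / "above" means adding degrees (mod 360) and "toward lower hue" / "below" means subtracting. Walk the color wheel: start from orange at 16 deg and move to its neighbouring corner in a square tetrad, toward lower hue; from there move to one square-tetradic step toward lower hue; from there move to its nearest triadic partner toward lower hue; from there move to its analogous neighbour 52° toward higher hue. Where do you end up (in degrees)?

128°

16 − 90 = -74 → -74 + 360 = 286°   (square ↓)
286 − 90 = 196°   (square ↓)
196 − 120 = 76°   (triadic ↓)
76 + 52 = 128°   (analog 52° ↑)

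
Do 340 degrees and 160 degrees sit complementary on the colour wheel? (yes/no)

Angular distance: |340 − 160| = 180 = 180°.
Complementary requires 180°.

yes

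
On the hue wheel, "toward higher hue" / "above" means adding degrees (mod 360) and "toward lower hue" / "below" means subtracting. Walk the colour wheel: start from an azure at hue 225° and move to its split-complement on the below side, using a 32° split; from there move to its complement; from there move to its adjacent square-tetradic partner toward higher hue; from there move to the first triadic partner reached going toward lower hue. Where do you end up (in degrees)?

225 + 148 = 373 → 373 − 360 = 13°   (split-comp 32° ↓)
13 + 180 = 193°   (complement)
193 + 90 = 283°   (square ↑)
283 − 120 = 163°   (triadic ↓)

163°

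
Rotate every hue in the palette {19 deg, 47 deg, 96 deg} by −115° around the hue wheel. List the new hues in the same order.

19 − 115 = -96 → -96 + 360 = 264°
47 − 115 = -68 → -68 + 360 = 292°
96 − 115 = -19 → -19 + 360 = 341°

264°, 292°, 341°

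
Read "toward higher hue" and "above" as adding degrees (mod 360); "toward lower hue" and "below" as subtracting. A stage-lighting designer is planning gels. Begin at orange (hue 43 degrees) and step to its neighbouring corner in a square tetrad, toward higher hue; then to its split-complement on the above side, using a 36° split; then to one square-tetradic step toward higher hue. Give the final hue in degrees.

79°

43 + 90 = 133°   (square ↑)
133 + 216 = 349°   (split-comp 36° ↑)
349 + 90 = 439 → 439 − 360 = 79°   (square ↑)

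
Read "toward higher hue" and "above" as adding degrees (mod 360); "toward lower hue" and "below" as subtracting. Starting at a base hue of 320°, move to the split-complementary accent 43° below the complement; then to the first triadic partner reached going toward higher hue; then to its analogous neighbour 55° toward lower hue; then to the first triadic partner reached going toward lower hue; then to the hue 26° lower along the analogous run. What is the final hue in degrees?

320 + 137 = 457 → 457 − 360 = 97°   (split-comp 43° ↓)
97 + 120 = 217°   (triadic ↑)
217 − 55 = 162°   (analog 55° ↓)
162 − 120 = 42°   (triadic ↓)
42 − 26 = 16°   (analog 26° ↓)

16°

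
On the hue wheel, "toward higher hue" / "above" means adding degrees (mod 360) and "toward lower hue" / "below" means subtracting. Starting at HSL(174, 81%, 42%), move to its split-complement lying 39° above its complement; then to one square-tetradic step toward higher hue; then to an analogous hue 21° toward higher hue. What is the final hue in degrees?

144°

split-comp 39° ↑ +219°: 174 + 219 = 393 → 393 − 360 = 33°
square ↑ +90°: 33 + 90 = 123°
analog 21° ↑ +21°: 123 + 21 = 144°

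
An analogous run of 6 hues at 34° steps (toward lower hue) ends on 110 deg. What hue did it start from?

5 steps of 34° (toward lower hue) give a net shift of −170°.
Start = end − shift: 110 + 170 = 280°

280°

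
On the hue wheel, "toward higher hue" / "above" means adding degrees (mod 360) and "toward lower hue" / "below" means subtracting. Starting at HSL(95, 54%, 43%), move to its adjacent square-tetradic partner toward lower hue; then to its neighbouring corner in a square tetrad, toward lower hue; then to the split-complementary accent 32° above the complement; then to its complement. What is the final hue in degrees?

307°

95 − 90 = 5°   (square ↓)
5 − 90 = -85 → -85 + 360 = 275°   (square ↓)
275 + 212 = 487 → 487 − 360 = 127°   (split-comp 32° ↑)
127 + 180 = 307°   (complement)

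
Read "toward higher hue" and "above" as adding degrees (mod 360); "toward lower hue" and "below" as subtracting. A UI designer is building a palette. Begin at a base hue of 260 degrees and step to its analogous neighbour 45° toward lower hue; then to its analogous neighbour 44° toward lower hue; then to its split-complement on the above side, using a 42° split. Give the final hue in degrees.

260 − 45 = 215°   (analog 45° ↓)
215 − 44 = 171°   (analog 44° ↓)
171 + 222 = 393 → 393 − 360 = 33°   (split-comp 42° ↑)

33°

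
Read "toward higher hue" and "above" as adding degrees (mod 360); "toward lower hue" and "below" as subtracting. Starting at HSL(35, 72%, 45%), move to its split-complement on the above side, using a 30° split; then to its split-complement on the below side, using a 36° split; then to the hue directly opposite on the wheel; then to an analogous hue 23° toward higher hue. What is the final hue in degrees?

35 + 210 = 245°   (split-comp 30° ↑)
245 + 144 = 389 → 389 − 360 = 29°   (split-comp 36° ↓)
29 + 180 = 209°   (complement)
209 + 23 = 232°   (analog 23° ↑)

232°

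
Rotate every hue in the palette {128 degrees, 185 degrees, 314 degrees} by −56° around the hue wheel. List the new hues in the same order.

128 − 56 = 72°
185 − 56 = 129°
314 − 56 = 258°

72°, 129°, 258°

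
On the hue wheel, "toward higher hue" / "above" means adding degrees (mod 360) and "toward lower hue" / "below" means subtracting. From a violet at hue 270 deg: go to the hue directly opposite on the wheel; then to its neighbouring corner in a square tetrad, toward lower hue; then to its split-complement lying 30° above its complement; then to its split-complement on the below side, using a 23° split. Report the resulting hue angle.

7°

270 + 180 = 450 → 450 − 360 = 90°   (complement)
90 − 90 = 0°   (square ↓)
0 + 210 = 210°   (split-comp 30° ↑)
210 + 157 = 367 → 367 − 360 = 7°   (split-comp 23° ↓)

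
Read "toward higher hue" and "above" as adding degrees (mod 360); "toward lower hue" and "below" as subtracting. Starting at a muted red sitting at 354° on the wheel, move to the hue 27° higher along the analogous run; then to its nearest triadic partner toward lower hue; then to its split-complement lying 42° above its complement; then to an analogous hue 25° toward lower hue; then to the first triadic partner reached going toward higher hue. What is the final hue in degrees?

218°

354 + 27 = 381 → 381 − 360 = 21°   (analog 27° ↑)
21 − 120 = -99 → -99 + 360 = 261°   (triadic ↓)
261 + 222 = 483 → 483 − 360 = 123°   (split-comp 42° ↑)
123 − 25 = 98°   (analog 25° ↓)
98 + 120 = 218°   (triadic ↑)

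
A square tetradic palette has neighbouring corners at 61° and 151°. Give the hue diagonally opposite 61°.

241°

A square tetradic scheme places four hues 90° apart; opposite corners are 180° apart.
61 + 180 = 241°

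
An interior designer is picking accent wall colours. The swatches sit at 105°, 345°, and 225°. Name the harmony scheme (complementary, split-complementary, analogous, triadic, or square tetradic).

triadic

Sort the hues: 105°, 225°, 345°.
Successive gaps around the wheel: 120°, 120°, 120°.
Three hues equally spaced 120° apart form a triad.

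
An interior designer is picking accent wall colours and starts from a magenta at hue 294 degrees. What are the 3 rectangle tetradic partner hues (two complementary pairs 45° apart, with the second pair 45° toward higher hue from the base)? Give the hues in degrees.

A rectangular tetradic uses two complementary pairs 45° apart: offsets 0°, 45°, 180°, 225°.
294 + 45 = 339°
294 + 180 = 474 → 474 − 360 = 114°
294 + 225 = 519 → 519 − 360 = 159°

339°, 114°, and 159°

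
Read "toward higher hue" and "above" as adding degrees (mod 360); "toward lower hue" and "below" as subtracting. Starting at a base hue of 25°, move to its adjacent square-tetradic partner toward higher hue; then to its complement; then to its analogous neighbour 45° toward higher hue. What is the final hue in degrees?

+90° (square ↑): 25 + 90 = 115°
+180° (complement): 115 + 180 = 295°
+45° (analog 45° ↑): 295 + 45 = 340°

340°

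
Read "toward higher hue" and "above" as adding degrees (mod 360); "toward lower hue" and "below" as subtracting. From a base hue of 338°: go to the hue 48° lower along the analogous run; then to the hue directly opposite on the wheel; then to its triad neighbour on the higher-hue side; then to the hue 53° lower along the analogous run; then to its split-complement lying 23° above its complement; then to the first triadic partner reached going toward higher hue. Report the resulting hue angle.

−48° (analog 48° ↓): 338 − 48 = 290°
+180° (complement): 290 + 180 = 470 → 470 − 360 = 110°
+120° (triadic ↑): 110 + 120 = 230°
−53° (analog 53° ↓): 230 − 53 = 177°
+203° (split-comp 23° ↑): 177 + 203 = 380 → 380 − 360 = 20°
+120° (triadic ↑): 20 + 120 = 140°

140°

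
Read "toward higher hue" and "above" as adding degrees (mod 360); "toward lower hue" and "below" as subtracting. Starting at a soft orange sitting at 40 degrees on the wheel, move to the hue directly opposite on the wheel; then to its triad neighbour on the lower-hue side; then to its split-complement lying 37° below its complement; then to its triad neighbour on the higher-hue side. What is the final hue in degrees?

3°

complement +180°: 40 + 180 = 220°
triadic ↓ −120°: 220 − 120 = 100°
split-comp 37° ↓ +143°: 100 + 143 = 243°
triadic ↑ +120°: 243 + 120 = 363 → 363 − 360 = 3°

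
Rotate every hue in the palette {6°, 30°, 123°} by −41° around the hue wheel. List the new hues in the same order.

325°, 349°, 82°

6 − 41 = -35 → -35 + 360 = 325°
30 − 41 = -11 → -11 + 360 = 349°
123 − 41 = 82°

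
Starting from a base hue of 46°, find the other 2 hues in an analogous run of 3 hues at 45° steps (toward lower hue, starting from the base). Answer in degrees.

46 − 45 = 1°
46 − 90 = -44 → -44 + 360 = 316°

1° and 316°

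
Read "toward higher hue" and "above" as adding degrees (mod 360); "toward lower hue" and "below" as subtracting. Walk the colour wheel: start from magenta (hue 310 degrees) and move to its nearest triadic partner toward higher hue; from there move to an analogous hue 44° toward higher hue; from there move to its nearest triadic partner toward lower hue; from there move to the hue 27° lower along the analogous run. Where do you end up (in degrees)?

+120° (triadic ↑): 310 + 120 = 430 → 430 − 360 = 70°
+44° (analog 44° ↑): 70 + 44 = 114°
−120° (triadic ↓): 114 − 120 = -6 → -6 + 360 = 354°
−27° (analog 27° ↓): 354 − 27 = 327°

327°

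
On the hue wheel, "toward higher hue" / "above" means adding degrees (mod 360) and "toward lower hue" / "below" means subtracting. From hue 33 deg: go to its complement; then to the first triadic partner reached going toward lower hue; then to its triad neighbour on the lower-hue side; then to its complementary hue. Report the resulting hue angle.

153°

complement +180°: 33 + 180 = 213°
triadic ↓ −120°: 213 − 120 = 93°
triadic ↓ −120°: 93 − 120 = -27 → -27 + 360 = 333°
complement +180°: 333 + 180 = 513 → 513 − 360 = 153°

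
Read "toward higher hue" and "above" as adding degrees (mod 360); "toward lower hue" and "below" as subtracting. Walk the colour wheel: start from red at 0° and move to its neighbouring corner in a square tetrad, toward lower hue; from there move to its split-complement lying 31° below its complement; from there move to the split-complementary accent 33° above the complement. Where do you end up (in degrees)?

272°

−90° (square ↓): 0 − 90 = -90 → -90 + 360 = 270°
+149° (split-comp 31° ↓): 270 + 149 = 419 → 419 − 360 = 59°
+213° (split-comp 33° ↑): 59 + 213 = 272°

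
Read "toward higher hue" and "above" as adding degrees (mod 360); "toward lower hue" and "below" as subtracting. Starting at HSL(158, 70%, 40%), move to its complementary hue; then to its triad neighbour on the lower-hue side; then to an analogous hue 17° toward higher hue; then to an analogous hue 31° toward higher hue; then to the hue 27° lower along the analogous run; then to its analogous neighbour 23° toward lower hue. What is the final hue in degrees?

216°

158 + 180 = 338°   (complement)
338 − 120 = 218°   (triadic ↓)
218 + 17 = 235°   (analog 17° ↑)
235 + 31 = 266°   (analog 31° ↑)
266 − 27 = 239°   (analog 27° ↓)
239 − 23 = 216°   (analog 23° ↓)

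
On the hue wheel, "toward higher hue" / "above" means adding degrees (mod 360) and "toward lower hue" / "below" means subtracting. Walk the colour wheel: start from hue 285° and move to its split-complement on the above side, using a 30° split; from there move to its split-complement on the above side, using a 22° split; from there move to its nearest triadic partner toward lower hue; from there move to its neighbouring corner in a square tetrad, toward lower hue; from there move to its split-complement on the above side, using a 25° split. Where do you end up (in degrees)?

332°

285 + 210 = 495 → 495 − 360 = 135°   (split-comp 30° ↑)
135 + 202 = 337°   (split-comp 22° ↑)
337 − 120 = 217°   (triadic ↓)
217 − 90 = 127°   (square ↓)
127 + 205 = 332°   (split-comp 25° ↑)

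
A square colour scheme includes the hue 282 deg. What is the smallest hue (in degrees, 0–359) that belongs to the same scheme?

12°

A square tetradic scheme places four hues every 90°.
The full set through 282° is {12°, 102°, 192°, 282°}.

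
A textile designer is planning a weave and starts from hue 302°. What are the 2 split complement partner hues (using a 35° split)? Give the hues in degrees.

Split-complementary hues sit 35° either side of the complement.
Complement of 302°: 302 + 180 = 482 → 482 − 360 = 122°
122 − 35 = 87°
122 + 35 = 157°

87° and 157°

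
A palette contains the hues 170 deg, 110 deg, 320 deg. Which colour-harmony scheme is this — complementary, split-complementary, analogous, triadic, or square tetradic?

Sort the hues: 110°, 170°, 320°.
Successive gaps around the wheel: 60°, 150°, 150°.
Two 150° gaps and one 60° gap — a base hue opposite a pair of accents 30° either side of its complement — is the split-complementary pattern.

split-complementary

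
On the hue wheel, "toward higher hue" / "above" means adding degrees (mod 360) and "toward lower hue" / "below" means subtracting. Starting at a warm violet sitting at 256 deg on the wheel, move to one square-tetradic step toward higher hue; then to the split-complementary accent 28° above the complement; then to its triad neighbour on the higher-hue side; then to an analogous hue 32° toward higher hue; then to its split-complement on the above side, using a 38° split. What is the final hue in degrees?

204°

256 + 90 = 346°   (square ↑)
346 + 208 = 554 → 554 − 360 = 194°   (split-comp 28° ↑)
194 + 120 = 314°   (triadic ↑)
314 + 32 = 346°   (analog 32° ↑)
346 + 218 = 564 → 564 − 360 = 204°   (split-comp 38° ↑)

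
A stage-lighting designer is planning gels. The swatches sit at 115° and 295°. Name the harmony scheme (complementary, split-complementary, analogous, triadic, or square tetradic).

complementary

Sort the hues: 115°, 295°.
Successive gaps around the wheel: 180°, 180°.
Two hues 180° apart are complementary.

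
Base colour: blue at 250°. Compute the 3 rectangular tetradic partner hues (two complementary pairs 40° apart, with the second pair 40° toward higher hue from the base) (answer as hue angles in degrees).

A rectangular tetradic uses two complementary pairs 40° apart: offsets 0°, 40°, 180°, 220°.
250 + 40 = 290°
250 + 180 = 430 → 430 − 360 = 70°
250 + 220 = 470 → 470 − 360 = 110°

290°, 70°, 110°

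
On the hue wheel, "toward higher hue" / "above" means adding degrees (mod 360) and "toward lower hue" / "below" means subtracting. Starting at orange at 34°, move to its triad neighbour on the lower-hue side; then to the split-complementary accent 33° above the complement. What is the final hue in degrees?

127°

triadic ↓ −120°: 34 − 120 = -86 → -86 + 360 = 274°
split-comp 33° ↑ +213°: 274 + 213 = 487 → 487 − 360 = 127°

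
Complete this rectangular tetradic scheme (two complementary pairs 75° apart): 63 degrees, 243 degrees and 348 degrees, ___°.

168°

A rectangular tetradic uses two complementary pairs 75° apart: offsets 0°, 75°, 180°, 255°.
Among {63°, 243°, 348°}, 63° and 243° are a 180° pair.
The remaining hue 348° needs its own complement: 348 + 180 = 528 → 528 − 360 = 168°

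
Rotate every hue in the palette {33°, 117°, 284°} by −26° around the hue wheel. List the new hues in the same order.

7°, 91°, 258°

33 − 26 = 7°
117 − 26 = 91°
284 − 26 = 258°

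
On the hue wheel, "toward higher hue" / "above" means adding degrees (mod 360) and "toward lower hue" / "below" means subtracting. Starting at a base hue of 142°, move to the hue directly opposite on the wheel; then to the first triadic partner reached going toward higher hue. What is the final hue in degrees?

82°

complement +180°: 142 + 180 = 322°
triadic ↑ +120°: 322 + 120 = 442 → 442 − 360 = 82°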